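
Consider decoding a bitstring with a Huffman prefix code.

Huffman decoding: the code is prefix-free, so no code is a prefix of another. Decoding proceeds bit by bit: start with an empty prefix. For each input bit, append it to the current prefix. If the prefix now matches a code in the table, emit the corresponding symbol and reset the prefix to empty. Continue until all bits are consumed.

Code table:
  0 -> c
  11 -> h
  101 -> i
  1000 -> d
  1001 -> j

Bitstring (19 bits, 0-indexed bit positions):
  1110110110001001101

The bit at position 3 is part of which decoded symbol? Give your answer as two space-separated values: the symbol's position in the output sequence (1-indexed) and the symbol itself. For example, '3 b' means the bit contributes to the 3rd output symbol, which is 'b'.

Answer: 2 i

Derivation:
Bit 0: prefix='1' (no match yet)
Bit 1: prefix='11' -> emit 'h', reset
Bit 2: prefix='1' (no match yet)
Bit 3: prefix='10' (no match yet)
Bit 4: prefix='101' -> emit 'i', reset
Bit 5: prefix='1' (no match yet)
Bit 6: prefix='10' (no match yet)
Bit 7: prefix='101' -> emit 'i', reset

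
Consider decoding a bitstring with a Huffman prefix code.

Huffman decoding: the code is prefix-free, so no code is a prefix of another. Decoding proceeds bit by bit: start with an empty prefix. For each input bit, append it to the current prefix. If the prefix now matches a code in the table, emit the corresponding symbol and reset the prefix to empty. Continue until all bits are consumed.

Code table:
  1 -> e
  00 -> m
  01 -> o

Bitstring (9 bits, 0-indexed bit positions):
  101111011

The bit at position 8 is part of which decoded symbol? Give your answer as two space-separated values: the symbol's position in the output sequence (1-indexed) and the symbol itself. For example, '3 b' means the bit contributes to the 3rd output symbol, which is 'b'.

Bit 0: prefix='1' -> emit 'e', reset
Bit 1: prefix='0' (no match yet)
Bit 2: prefix='01' -> emit 'o', reset
Bit 3: prefix='1' -> emit 'e', reset
Bit 4: prefix='1' -> emit 'e', reset
Bit 5: prefix='1' -> emit 'e', reset
Bit 6: prefix='0' (no match yet)
Bit 7: prefix='01' -> emit 'o', reset
Bit 8: prefix='1' -> emit 'e', reset

Answer: 7 e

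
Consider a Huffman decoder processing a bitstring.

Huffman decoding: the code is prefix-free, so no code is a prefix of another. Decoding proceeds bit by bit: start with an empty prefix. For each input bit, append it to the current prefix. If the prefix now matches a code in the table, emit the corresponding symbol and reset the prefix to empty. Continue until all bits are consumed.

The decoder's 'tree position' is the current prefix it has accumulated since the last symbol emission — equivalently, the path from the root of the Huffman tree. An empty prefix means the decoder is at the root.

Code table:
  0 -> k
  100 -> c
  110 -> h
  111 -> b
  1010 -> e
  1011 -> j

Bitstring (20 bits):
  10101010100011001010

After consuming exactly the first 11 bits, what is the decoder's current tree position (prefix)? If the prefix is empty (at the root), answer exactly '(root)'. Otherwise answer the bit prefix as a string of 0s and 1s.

Answer: (root)

Derivation:
Bit 0: prefix='1' (no match yet)
Bit 1: prefix='10' (no match yet)
Bit 2: prefix='101' (no match yet)
Bit 3: prefix='1010' -> emit 'e', reset
Bit 4: prefix='1' (no match yet)
Bit 5: prefix='10' (no match yet)
Bit 6: prefix='101' (no match yet)
Bit 7: prefix='1010' -> emit 'e', reset
Bit 8: prefix='1' (no match yet)
Bit 9: prefix='10' (no match yet)
Bit 10: prefix='100' -> emit 'c', reset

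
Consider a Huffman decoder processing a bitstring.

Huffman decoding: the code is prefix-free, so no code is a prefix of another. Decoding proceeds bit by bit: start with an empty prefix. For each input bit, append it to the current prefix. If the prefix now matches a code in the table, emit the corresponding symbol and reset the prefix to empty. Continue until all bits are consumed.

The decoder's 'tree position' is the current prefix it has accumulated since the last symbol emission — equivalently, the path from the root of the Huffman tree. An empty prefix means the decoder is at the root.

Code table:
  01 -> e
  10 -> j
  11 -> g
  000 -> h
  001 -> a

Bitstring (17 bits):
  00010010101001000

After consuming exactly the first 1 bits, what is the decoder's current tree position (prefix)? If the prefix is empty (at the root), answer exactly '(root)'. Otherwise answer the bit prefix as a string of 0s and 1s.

Bit 0: prefix='0' (no match yet)

Answer: 0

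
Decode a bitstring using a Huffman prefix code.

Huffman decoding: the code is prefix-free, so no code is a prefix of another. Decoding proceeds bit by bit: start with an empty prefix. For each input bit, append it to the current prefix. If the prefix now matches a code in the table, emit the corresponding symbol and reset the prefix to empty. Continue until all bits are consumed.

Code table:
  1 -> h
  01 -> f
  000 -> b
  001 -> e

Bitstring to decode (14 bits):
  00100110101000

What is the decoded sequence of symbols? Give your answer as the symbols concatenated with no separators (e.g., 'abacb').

Answer: eehffb

Derivation:
Bit 0: prefix='0' (no match yet)
Bit 1: prefix='00' (no match yet)
Bit 2: prefix='001' -> emit 'e', reset
Bit 3: prefix='0' (no match yet)
Bit 4: prefix='00' (no match yet)
Bit 5: prefix='001' -> emit 'e', reset
Bit 6: prefix='1' -> emit 'h', reset
Bit 7: prefix='0' (no match yet)
Bit 8: prefix='01' -> emit 'f', reset
Bit 9: prefix='0' (no match yet)
Bit 10: prefix='01' -> emit 'f', reset
Bit 11: prefix='0' (no match yet)
Bit 12: prefix='00' (no match yet)
Bit 13: prefix='000' -> emit 'b', reset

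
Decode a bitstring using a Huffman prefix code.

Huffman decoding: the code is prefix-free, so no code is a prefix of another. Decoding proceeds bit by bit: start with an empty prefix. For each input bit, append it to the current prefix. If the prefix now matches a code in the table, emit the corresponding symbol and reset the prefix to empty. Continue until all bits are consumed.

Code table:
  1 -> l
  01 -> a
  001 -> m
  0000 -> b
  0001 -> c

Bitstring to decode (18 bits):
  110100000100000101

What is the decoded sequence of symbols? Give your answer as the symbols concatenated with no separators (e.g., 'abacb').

Bit 0: prefix='1' -> emit 'l', reset
Bit 1: prefix='1' -> emit 'l', reset
Bit 2: prefix='0' (no match yet)
Bit 3: prefix='01' -> emit 'a', reset
Bit 4: prefix='0' (no match yet)
Bit 5: prefix='00' (no match yet)
Bit 6: prefix='000' (no match yet)
Bit 7: prefix='0000' -> emit 'b', reset
Bit 8: prefix='0' (no match yet)
Bit 9: prefix='01' -> emit 'a', reset
Bit 10: prefix='0' (no match yet)
Bit 11: prefix='00' (no match yet)
Bit 12: prefix='000' (no match yet)
Bit 13: prefix='0000' -> emit 'b', reset
Bit 14: prefix='0' (no match yet)
Bit 15: prefix='01' -> emit 'a', reset
Bit 16: prefix='0' (no match yet)
Bit 17: prefix='01' -> emit 'a', reset

Answer: llababaa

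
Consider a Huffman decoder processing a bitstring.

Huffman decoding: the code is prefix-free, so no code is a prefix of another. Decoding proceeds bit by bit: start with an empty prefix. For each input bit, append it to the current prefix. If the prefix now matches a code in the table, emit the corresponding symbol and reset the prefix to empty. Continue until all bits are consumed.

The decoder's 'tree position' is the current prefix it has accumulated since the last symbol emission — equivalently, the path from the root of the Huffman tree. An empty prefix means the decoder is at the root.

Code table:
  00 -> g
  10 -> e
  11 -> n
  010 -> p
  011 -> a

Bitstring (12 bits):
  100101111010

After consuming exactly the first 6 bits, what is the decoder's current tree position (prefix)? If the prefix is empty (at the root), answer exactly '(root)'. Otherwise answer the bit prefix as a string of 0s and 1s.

Bit 0: prefix='1' (no match yet)
Bit 1: prefix='10' -> emit 'e', reset
Bit 2: prefix='0' (no match yet)
Bit 3: prefix='01' (no match yet)
Bit 4: prefix='010' -> emit 'p', reset
Bit 5: prefix='1' (no match yet)

Answer: 1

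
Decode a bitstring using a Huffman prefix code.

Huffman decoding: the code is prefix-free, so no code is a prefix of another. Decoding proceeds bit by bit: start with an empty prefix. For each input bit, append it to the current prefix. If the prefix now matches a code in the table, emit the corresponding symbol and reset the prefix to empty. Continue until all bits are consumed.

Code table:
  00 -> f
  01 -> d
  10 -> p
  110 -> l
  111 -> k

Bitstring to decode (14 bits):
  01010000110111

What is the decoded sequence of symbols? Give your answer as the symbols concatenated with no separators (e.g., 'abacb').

Answer: ddfflk

Derivation:
Bit 0: prefix='0' (no match yet)
Bit 1: prefix='01' -> emit 'd', reset
Bit 2: prefix='0' (no match yet)
Bit 3: prefix='01' -> emit 'd', reset
Bit 4: prefix='0' (no match yet)
Bit 5: prefix='00' -> emit 'f', reset
Bit 6: prefix='0' (no match yet)
Bit 7: prefix='00' -> emit 'f', reset
Bit 8: prefix='1' (no match yet)
Bit 9: prefix='11' (no match yet)
Bit 10: prefix='110' -> emit 'l', reset
Bit 11: prefix='1' (no match yet)
Bit 12: prefix='11' (no match yet)
Bit 13: prefix='111' -> emit 'k', reset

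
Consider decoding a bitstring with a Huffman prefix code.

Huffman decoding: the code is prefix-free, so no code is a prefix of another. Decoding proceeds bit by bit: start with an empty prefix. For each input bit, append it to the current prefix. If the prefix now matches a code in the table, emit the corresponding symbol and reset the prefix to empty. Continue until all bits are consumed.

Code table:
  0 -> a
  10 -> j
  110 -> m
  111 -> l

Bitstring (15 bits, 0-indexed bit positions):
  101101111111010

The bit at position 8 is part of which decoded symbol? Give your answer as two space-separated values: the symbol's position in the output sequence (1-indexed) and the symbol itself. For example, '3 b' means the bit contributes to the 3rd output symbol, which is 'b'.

Bit 0: prefix='1' (no match yet)
Bit 1: prefix='10' -> emit 'j', reset
Bit 2: prefix='1' (no match yet)
Bit 3: prefix='11' (no match yet)
Bit 4: prefix='110' -> emit 'm', reset
Bit 5: prefix='1' (no match yet)
Bit 6: prefix='11' (no match yet)
Bit 7: prefix='111' -> emit 'l', reset
Bit 8: prefix='1' (no match yet)
Bit 9: prefix='11' (no match yet)
Bit 10: prefix='111' -> emit 'l', reset
Bit 11: prefix='1' (no match yet)
Bit 12: prefix='10' -> emit 'j', reset

Answer: 4 l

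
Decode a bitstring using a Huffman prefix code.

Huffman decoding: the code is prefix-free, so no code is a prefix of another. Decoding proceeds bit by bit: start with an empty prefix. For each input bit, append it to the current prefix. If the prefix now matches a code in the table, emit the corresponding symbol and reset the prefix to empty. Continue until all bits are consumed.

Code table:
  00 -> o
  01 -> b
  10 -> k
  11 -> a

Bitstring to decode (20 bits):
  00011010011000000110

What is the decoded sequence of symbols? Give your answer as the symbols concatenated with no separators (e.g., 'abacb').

Bit 0: prefix='0' (no match yet)
Bit 1: prefix='00' -> emit 'o', reset
Bit 2: prefix='0' (no match yet)
Bit 3: prefix='01' -> emit 'b', reset
Bit 4: prefix='1' (no match yet)
Bit 5: prefix='10' -> emit 'k', reset
Bit 6: prefix='1' (no match yet)
Bit 7: prefix='10' -> emit 'k', reset
Bit 8: prefix='0' (no match yet)
Bit 9: prefix='01' -> emit 'b', reset
Bit 10: prefix='1' (no match yet)
Bit 11: prefix='10' -> emit 'k', reset
Bit 12: prefix='0' (no match yet)
Bit 13: prefix='00' -> emit 'o', reset
Bit 14: prefix='0' (no match yet)
Bit 15: prefix='00' -> emit 'o', reset
Bit 16: prefix='0' (no match yet)
Bit 17: prefix='01' -> emit 'b', reset
Bit 18: prefix='1' (no match yet)
Bit 19: prefix='10' -> emit 'k', reset

Answer: obkkbkoobk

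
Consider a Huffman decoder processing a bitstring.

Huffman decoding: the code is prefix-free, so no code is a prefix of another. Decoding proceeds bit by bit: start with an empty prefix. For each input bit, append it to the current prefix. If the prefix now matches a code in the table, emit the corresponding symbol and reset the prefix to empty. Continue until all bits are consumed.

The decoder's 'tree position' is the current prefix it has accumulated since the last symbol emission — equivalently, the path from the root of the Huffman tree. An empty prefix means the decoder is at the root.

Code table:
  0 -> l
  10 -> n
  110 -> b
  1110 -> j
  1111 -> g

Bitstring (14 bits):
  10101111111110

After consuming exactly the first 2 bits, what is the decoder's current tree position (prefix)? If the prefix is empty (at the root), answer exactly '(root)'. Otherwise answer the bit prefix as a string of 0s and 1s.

Bit 0: prefix='1' (no match yet)
Bit 1: prefix='10' -> emit 'n', reset

Answer: (root)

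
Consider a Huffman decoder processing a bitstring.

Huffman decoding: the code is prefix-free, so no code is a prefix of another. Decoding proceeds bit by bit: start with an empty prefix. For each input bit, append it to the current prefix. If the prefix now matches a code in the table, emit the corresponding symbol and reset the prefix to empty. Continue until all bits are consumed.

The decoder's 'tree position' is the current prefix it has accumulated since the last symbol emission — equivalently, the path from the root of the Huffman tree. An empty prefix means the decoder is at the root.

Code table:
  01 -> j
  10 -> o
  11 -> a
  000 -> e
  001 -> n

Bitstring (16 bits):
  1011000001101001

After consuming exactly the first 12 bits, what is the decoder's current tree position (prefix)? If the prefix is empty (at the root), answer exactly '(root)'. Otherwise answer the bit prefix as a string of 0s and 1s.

Answer: (root)

Derivation:
Bit 0: prefix='1' (no match yet)
Bit 1: prefix='10' -> emit 'o', reset
Bit 2: prefix='1' (no match yet)
Bit 3: prefix='11' -> emit 'a', reset
Bit 4: prefix='0' (no match yet)
Bit 5: prefix='00' (no match yet)
Bit 6: prefix='000' -> emit 'e', reset
Bit 7: prefix='0' (no match yet)
Bit 8: prefix='00' (no match yet)
Bit 9: prefix='001' -> emit 'n', reset
Bit 10: prefix='1' (no match yet)
Bit 11: prefix='10' -> emit 'o', reset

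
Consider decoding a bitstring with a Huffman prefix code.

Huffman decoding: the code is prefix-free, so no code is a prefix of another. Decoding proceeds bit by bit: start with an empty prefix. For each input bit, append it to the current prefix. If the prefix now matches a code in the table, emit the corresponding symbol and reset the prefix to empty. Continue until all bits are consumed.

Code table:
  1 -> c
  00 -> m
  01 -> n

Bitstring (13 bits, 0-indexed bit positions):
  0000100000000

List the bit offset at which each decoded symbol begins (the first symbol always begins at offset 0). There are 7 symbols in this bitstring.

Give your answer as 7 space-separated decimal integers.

Bit 0: prefix='0' (no match yet)
Bit 1: prefix='00' -> emit 'm', reset
Bit 2: prefix='0' (no match yet)
Bit 3: prefix='00' -> emit 'm', reset
Bit 4: prefix='1' -> emit 'c', reset
Bit 5: prefix='0' (no match yet)
Bit 6: prefix='00' -> emit 'm', reset
Bit 7: prefix='0' (no match yet)
Bit 8: prefix='00' -> emit 'm', reset
Bit 9: prefix='0' (no match yet)
Bit 10: prefix='00' -> emit 'm', reset
Bit 11: prefix='0' (no match yet)
Bit 12: prefix='00' -> emit 'm', reset

Answer: 0 2 4 5 7 9 11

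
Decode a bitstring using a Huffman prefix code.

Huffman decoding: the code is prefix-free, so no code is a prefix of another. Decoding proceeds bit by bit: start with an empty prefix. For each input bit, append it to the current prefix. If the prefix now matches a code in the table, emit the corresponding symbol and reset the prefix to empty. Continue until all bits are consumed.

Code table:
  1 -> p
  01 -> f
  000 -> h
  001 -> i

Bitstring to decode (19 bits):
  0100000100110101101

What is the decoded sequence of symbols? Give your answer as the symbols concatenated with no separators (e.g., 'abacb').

Answer: fhiipffpf

Derivation:
Bit 0: prefix='0' (no match yet)
Bit 1: prefix='01' -> emit 'f', reset
Bit 2: prefix='0' (no match yet)
Bit 3: prefix='00' (no match yet)
Bit 4: prefix='000' -> emit 'h', reset
Bit 5: prefix='0' (no match yet)
Bit 6: prefix='00' (no match yet)
Bit 7: prefix='001' -> emit 'i', reset
Bit 8: prefix='0' (no match yet)
Bit 9: prefix='00' (no match yet)
Bit 10: prefix='001' -> emit 'i', reset
Bit 11: prefix='1' -> emit 'p', reset
Bit 12: prefix='0' (no match yet)
Bit 13: prefix='01' -> emit 'f', reset
Bit 14: prefix='0' (no match yet)
Bit 15: prefix='01' -> emit 'f', reset
Bit 16: prefix='1' -> emit 'p', reset
Bit 17: prefix='0' (no match yet)
Bit 18: prefix='01' -> emit 'f', reset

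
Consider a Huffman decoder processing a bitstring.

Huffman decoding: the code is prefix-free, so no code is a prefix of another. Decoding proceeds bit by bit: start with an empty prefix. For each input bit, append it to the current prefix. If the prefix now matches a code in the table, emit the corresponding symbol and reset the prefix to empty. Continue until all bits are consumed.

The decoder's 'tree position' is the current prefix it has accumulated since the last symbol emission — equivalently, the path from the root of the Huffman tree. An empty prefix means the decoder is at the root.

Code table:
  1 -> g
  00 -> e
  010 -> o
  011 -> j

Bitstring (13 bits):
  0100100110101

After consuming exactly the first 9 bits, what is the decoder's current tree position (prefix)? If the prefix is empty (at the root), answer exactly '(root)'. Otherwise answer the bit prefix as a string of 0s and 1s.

Answer: (root)

Derivation:
Bit 0: prefix='0' (no match yet)
Bit 1: prefix='01' (no match yet)
Bit 2: prefix='010' -> emit 'o', reset
Bit 3: prefix='0' (no match yet)
Bit 4: prefix='01' (no match yet)
Bit 5: prefix='010' -> emit 'o', reset
Bit 6: prefix='0' (no match yet)
Bit 7: prefix='01' (no match yet)
Bit 8: prefix='011' -> emit 'j', reset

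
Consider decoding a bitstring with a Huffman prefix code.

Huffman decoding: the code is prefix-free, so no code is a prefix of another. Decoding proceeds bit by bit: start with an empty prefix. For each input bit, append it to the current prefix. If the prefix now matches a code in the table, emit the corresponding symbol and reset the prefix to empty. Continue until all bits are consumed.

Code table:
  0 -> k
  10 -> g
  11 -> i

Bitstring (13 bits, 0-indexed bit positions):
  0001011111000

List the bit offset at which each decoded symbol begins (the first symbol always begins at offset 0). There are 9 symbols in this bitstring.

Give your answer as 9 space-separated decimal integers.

Answer: 0 1 2 3 5 7 9 11 12

Derivation:
Bit 0: prefix='0' -> emit 'k', reset
Bit 1: prefix='0' -> emit 'k', reset
Bit 2: prefix='0' -> emit 'k', reset
Bit 3: prefix='1' (no match yet)
Bit 4: prefix='10' -> emit 'g', reset
Bit 5: prefix='1' (no match yet)
Bit 6: prefix='11' -> emit 'i', reset
Bit 7: prefix='1' (no match yet)
Bit 8: prefix='11' -> emit 'i', reset
Bit 9: prefix='1' (no match yet)
Bit 10: prefix='10' -> emit 'g', reset
Bit 11: prefix='0' -> emit 'k', reset
Bit 12: prefix='0' -> emit 'k', reset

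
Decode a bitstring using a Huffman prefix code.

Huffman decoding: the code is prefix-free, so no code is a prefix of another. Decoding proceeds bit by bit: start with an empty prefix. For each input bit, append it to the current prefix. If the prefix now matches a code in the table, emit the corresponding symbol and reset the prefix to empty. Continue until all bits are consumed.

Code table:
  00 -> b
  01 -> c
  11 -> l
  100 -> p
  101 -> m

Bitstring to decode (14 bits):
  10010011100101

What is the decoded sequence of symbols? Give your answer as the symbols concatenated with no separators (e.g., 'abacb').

Answer: pplpm

Derivation:
Bit 0: prefix='1' (no match yet)
Bit 1: prefix='10' (no match yet)
Bit 2: prefix='100' -> emit 'p', reset
Bit 3: prefix='1' (no match yet)
Bit 4: prefix='10' (no match yet)
Bit 5: prefix='100' -> emit 'p', reset
Bit 6: prefix='1' (no match yet)
Bit 7: prefix='11' -> emit 'l', reset
Bit 8: prefix='1' (no match yet)
Bit 9: prefix='10' (no match yet)
Bit 10: prefix='100' -> emit 'p', reset
Bit 11: prefix='1' (no match yet)
Bit 12: prefix='10' (no match yet)
Bit 13: prefix='101' -> emit 'm', reset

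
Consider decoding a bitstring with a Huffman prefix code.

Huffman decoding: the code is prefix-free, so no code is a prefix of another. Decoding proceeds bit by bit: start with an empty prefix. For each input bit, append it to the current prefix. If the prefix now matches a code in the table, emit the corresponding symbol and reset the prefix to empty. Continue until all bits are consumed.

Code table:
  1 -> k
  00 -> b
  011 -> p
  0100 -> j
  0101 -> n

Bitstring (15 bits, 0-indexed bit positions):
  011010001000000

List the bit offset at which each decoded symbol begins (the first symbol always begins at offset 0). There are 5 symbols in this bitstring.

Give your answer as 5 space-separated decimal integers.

Bit 0: prefix='0' (no match yet)
Bit 1: prefix='01' (no match yet)
Bit 2: prefix='011' -> emit 'p', reset
Bit 3: prefix='0' (no match yet)
Bit 4: prefix='01' (no match yet)
Bit 5: prefix='010' (no match yet)
Bit 6: prefix='0100' -> emit 'j', reset
Bit 7: prefix='0' (no match yet)
Bit 8: prefix='01' (no match yet)
Bit 9: prefix='010' (no match yet)
Bit 10: prefix='0100' -> emit 'j', reset
Bit 11: prefix='0' (no match yet)
Bit 12: prefix='00' -> emit 'b', reset
Bit 13: prefix='0' (no match yet)
Bit 14: prefix='00' -> emit 'b', reset

Answer: 0 3 7 11 13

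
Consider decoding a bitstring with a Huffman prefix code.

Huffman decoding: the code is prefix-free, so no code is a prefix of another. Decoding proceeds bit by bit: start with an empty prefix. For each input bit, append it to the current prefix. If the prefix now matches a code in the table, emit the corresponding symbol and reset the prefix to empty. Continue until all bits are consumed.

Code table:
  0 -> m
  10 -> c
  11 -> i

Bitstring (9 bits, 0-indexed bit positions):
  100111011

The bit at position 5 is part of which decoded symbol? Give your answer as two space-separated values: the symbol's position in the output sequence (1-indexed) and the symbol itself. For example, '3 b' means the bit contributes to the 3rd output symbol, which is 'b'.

Answer: 4 c

Derivation:
Bit 0: prefix='1' (no match yet)
Bit 1: prefix='10' -> emit 'c', reset
Bit 2: prefix='0' -> emit 'm', reset
Bit 3: prefix='1' (no match yet)
Bit 4: prefix='11' -> emit 'i', reset
Bit 5: prefix='1' (no match yet)
Bit 6: prefix='10' -> emit 'c', reset
Bit 7: prefix='1' (no match yet)
Bit 8: prefix='11' -> emit 'i', reset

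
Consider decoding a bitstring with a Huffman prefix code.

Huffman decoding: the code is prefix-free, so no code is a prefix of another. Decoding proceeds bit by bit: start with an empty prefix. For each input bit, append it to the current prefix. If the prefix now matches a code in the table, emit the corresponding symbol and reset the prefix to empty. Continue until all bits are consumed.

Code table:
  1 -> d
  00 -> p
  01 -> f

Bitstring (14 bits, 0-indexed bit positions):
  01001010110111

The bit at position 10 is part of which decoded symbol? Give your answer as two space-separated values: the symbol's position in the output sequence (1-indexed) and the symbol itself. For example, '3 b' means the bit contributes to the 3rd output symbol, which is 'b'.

Bit 0: prefix='0' (no match yet)
Bit 1: prefix='01' -> emit 'f', reset
Bit 2: prefix='0' (no match yet)
Bit 3: prefix='00' -> emit 'p', reset
Bit 4: prefix='1' -> emit 'd', reset
Bit 5: prefix='0' (no match yet)
Bit 6: prefix='01' -> emit 'f', reset
Bit 7: prefix='0' (no match yet)
Bit 8: prefix='01' -> emit 'f', reset
Bit 9: prefix='1' -> emit 'd', reset
Bit 10: prefix='0' (no match yet)
Bit 11: prefix='01' -> emit 'f', reset
Bit 12: prefix='1' -> emit 'd', reset
Bit 13: prefix='1' -> emit 'd', reset

Answer: 7 f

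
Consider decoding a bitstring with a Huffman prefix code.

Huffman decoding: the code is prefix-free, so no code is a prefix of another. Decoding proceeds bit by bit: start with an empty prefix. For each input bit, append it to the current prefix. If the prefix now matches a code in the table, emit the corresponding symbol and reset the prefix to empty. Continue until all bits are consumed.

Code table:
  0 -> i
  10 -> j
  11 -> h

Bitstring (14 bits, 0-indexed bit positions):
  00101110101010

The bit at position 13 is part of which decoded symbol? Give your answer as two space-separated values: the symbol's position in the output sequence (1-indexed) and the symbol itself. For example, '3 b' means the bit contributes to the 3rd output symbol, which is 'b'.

Answer: 8 j

Derivation:
Bit 0: prefix='0' -> emit 'i', reset
Bit 1: prefix='0' -> emit 'i', reset
Bit 2: prefix='1' (no match yet)
Bit 3: prefix='10' -> emit 'j', reset
Bit 4: prefix='1' (no match yet)
Bit 5: prefix='11' -> emit 'h', reset
Bit 6: prefix='1' (no match yet)
Bit 7: prefix='10' -> emit 'j', reset
Bit 8: prefix='1' (no match yet)
Bit 9: prefix='10' -> emit 'j', reset
Bit 10: prefix='1' (no match yet)
Bit 11: prefix='10' -> emit 'j', reset
Bit 12: prefix='1' (no match yet)
Bit 13: prefix='10' -> emit 'j', reset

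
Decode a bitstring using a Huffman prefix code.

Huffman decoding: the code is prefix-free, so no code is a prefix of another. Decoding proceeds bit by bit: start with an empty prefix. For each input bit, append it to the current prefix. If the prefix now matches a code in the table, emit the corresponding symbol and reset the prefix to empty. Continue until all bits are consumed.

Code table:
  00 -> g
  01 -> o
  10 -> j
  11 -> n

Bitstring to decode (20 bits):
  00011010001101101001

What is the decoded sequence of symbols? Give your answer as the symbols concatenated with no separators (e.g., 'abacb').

Bit 0: prefix='0' (no match yet)
Bit 1: prefix='00' -> emit 'g', reset
Bit 2: prefix='0' (no match yet)
Bit 3: prefix='01' -> emit 'o', reset
Bit 4: prefix='1' (no match yet)
Bit 5: prefix='10' -> emit 'j', reset
Bit 6: prefix='1' (no match yet)
Bit 7: prefix='10' -> emit 'j', reset
Bit 8: prefix='0' (no match yet)
Bit 9: prefix='00' -> emit 'g', reset
Bit 10: prefix='1' (no match yet)
Bit 11: prefix='11' -> emit 'n', reset
Bit 12: prefix='0' (no match yet)
Bit 13: prefix='01' -> emit 'o', reset
Bit 14: prefix='1' (no match yet)
Bit 15: prefix='10' -> emit 'j', reset
Bit 16: prefix='1' (no match yet)
Bit 17: prefix='10' -> emit 'j', reset
Bit 18: prefix='0' (no match yet)
Bit 19: prefix='01' -> emit 'o', reset

Answer: gojjgnojjo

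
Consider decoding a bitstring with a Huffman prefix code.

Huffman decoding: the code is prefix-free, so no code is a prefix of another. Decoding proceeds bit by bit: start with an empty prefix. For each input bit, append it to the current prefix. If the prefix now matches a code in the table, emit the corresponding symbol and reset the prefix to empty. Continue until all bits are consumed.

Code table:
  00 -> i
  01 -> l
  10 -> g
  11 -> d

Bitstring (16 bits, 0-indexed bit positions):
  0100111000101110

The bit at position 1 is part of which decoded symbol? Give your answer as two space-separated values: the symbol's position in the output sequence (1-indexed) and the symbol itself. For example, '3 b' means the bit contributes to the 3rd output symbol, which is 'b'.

Answer: 1 l

Derivation:
Bit 0: prefix='0' (no match yet)
Bit 1: prefix='01' -> emit 'l', reset
Bit 2: prefix='0' (no match yet)
Bit 3: prefix='00' -> emit 'i', reset
Bit 4: prefix='1' (no match yet)
Bit 5: prefix='11' -> emit 'd', reset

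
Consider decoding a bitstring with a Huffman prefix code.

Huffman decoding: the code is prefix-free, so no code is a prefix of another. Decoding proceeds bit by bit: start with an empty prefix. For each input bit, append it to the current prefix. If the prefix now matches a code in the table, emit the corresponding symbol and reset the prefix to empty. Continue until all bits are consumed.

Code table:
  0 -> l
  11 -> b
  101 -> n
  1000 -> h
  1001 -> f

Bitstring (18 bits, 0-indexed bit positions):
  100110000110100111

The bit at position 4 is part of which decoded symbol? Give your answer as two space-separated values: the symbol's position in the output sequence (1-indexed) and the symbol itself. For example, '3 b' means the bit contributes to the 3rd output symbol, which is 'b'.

Bit 0: prefix='1' (no match yet)
Bit 1: prefix='10' (no match yet)
Bit 2: prefix='100' (no match yet)
Bit 3: prefix='1001' -> emit 'f', reset
Bit 4: prefix='1' (no match yet)
Bit 5: prefix='10' (no match yet)
Bit 6: prefix='100' (no match yet)
Bit 7: prefix='1000' -> emit 'h', reset
Bit 8: prefix='0' -> emit 'l', reset

Answer: 2 h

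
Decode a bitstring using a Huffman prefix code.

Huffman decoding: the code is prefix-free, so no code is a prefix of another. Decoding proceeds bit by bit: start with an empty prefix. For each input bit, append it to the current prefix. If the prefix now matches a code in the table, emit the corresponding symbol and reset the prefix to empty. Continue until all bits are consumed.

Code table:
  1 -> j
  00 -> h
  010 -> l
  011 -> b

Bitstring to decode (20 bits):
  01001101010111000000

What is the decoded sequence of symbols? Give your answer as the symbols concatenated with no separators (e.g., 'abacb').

Bit 0: prefix='0' (no match yet)
Bit 1: prefix='01' (no match yet)
Bit 2: prefix='010' -> emit 'l', reset
Bit 3: prefix='0' (no match yet)
Bit 4: prefix='01' (no match yet)
Bit 5: prefix='011' -> emit 'b', reset
Bit 6: prefix='0' (no match yet)
Bit 7: prefix='01' (no match yet)
Bit 8: prefix='010' -> emit 'l', reset
Bit 9: prefix='1' -> emit 'j', reset
Bit 10: prefix='0' (no match yet)
Bit 11: prefix='01' (no match yet)
Bit 12: prefix='011' -> emit 'b', reset
Bit 13: prefix='1' -> emit 'j', reset
Bit 14: prefix='0' (no match yet)
Bit 15: prefix='00' -> emit 'h', reset
Bit 16: prefix='0' (no match yet)
Bit 17: prefix='00' -> emit 'h', reset
Bit 18: prefix='0' (no match yet)
Bit 19: prefix='00' -> emit 'h', reset

Answer: lbljbjhhh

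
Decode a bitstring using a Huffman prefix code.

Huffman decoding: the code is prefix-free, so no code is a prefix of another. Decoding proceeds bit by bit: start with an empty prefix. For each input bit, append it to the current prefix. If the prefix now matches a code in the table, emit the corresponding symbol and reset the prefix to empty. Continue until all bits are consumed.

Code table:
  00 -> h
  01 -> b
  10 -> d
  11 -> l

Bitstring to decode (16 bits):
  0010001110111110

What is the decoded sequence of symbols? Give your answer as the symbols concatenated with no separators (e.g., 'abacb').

Bit 0: prefix='0' (no match yet)
Bit 1: prefix='00' -> emit 'h', reset
Bit 2: prefix='1' (no match yet)
Bit 3: prefix='10' -> emit 'd', reset
Bit 4: prefix='0' (no match yet)
Bit 5: prefix='00' -> emit 'h', reset
Bit 6: prefix='1' (no match yet)
Bit 7: prefix='11' -> emit 'l', reset
Bit 8: prefix='1' (no match yet)
Bit 9: prefix='10' -> emit 'd', reset
Bit 10: prefix='1' (no match yet)
Bit 11: prefix='11' -> emit 'l', reset
Bit 12: prefix='1' (no match yet)
Bit 13: prefix='11' -> emit 'l', reset
Bit 14: prefix='1' (no match yet)
Bit 15: prefix='10' -> emit 'd', reset

Answer: hdhldlld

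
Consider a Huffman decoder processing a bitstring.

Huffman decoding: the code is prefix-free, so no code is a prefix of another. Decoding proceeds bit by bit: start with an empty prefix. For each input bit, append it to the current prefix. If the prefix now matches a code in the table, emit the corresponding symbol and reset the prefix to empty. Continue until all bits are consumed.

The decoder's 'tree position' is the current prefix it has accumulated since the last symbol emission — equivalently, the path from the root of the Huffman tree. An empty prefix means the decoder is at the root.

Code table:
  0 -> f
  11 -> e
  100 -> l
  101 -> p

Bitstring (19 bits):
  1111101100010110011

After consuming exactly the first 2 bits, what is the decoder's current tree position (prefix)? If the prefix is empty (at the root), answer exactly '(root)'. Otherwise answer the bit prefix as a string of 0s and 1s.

Bit 0: prefix='1' (no match yet)
Bit 1: prefix='11' -> emit 'e', reset

Answer: (root)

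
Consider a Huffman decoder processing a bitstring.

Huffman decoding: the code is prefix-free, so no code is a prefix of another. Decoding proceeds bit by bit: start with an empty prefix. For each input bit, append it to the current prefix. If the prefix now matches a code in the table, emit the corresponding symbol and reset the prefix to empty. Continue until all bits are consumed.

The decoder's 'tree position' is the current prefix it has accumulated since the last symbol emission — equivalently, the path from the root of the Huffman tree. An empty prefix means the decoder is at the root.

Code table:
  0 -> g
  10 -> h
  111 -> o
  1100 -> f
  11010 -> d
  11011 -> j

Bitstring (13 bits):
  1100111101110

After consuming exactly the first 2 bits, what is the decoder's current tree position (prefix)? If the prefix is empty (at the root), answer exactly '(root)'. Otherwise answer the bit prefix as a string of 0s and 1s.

Bit 0: prefix='1' (no match yet)
Bit 1: prefix='11' (no match yet)

Answer: 11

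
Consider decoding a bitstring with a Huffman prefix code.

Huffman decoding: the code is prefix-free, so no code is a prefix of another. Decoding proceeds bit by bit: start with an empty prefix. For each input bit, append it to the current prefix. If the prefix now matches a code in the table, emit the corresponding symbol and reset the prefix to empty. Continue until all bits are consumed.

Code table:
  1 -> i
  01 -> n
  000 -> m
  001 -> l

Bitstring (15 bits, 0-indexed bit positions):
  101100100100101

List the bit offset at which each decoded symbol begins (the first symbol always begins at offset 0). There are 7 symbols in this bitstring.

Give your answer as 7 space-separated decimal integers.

Bit 0: prefix='1' -> emit 'i', reset
Bit 1: prefix='0' (no match yet)
Bit 2: prefix='01' -> emit 'n', reset
Bit 3: prefix='1' -> emit 'i', reset
Bit 4: prefix='0' (no match yet)
Bit 5: prefix='00' (no match yet)
Bit 6: prefix='001' -> emit 'l', reset
Bit 7: prefix='0' (no match yet)
Bit 8: prefix='00' (no match yet)
Bit 9: prefix='001' -> emit 'l', reset
Bit 10: prefix='0' (no match yet)
Bit 11: prefix='00' (no match yet)
Bit 12: prefix='001' -> emit 'l', reset
Bit 13: prefix='0' (no match yet)
Bit 14: prefix='01' -> emit 'n', reset

Answer: 0 1 3 4 7 10 13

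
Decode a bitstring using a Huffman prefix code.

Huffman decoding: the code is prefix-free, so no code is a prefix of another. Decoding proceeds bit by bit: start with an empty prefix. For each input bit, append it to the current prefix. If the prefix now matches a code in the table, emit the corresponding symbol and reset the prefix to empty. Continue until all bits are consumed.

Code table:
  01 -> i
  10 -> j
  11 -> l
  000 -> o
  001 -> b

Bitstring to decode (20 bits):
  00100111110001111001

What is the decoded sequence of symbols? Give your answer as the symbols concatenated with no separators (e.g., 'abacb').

Bit 0: prefix='0' (no match yet)
Bit 1: prefix='00' (no match yet)
Bit 2: prefix='001' -> emit 'b', reset
Bit 3: prefix='0' (no match yet)
Bit 4: prefix='00' (no match yet)
Bit 5: prefix='001' -> emit 'b', reset
Bit 6: prefix='1' (no match yet)
Bit 7: prefix='11' -> emit 'l', reset
Bit 8: prefix='1' (no match yet)
Bit 9: prefix='11' -> emit 'l', reset
Bit 10: prefix='0' (no match yet)
Bit 11: prefix='00' (no match yet)
Bit 12: prefix='000' -> emit 'o', reset
Bit 13: prefix='1' (no match yet)
Bit 14: prefix='11' -> emit 'l', reset
Bit 15: prefix='1' (no match yet)
Bit 16: prefix='11' -> emit 'l', reset
Bit 17: prefix='0' (no match yet)
Bit 18: prefix='00' (no match yet)
Bit 19: prefix='001' -> emit 'b', reset

Answer: bbllollb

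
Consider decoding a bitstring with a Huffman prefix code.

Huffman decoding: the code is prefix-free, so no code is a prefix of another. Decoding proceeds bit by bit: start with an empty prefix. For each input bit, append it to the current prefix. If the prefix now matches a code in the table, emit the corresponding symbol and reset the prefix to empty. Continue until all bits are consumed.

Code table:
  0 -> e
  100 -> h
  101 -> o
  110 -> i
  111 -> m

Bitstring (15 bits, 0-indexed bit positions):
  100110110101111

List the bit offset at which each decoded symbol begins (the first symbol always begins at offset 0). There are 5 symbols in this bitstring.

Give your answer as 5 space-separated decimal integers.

Bit 0: prefix='1' (no match yet)
Bit 1: prefix='10' (no match yet)
Bit 2: prefix='100' -> emit 'h', reset
Bit 3: prefix='1' (no match yet)
Bit 4: prefix='11' (no match yet)
Bit 5: prefix='110' -> emit 'i', reset
Bit 6: prefix='1' (no match yet)
Bit 7: prefix='11' (no match yet)
Bit 8: prefix='110' -> emit 'i', reset
Bit 9: prefix='1' (no match yet)
Bit 10: prefix='10' (no match yet)
Bit 11: prefix='101' -> emit 'o', reset
Bit 12: prefix='1' (no match yet)
Bit 13: prefix='11' (no match yet)
Bit 14: prefix='111' -> emit 'm', reset

Answer: 0 3 6 9 12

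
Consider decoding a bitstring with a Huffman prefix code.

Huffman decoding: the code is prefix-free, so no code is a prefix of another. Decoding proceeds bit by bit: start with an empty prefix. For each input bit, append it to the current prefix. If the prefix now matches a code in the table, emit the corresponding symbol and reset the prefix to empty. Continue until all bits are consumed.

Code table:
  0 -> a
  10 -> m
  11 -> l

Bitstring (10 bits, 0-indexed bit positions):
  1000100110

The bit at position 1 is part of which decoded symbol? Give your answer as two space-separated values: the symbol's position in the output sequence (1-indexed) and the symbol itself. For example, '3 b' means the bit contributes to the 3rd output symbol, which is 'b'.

Bit 0: prefix='1' (no match yet)
Bit 1: prefix='10' -> emit 'm', reset
Bit 2: prefix='0' -> emit 'a', reset
Bit 3: prefix='0' -> emit 'a', reset
Bit 4: prefix='1' (no match yet)
Bit 5: prefix='10' -> emit 'm', reset

Answer: 1 m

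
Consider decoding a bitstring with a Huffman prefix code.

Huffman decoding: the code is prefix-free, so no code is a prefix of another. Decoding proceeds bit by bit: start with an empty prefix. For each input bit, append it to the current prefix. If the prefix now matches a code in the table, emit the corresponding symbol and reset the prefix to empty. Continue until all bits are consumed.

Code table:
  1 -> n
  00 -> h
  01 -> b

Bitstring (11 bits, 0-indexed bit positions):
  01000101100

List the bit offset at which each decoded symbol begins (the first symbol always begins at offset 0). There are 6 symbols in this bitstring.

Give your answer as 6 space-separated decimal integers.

Answer: 0 2 4 6 8 9

Derivation:
Bit 0: prefix='0' (no match yet)
Bit 1: prefix='01' -> emit 'b', reset
Bit 2: prefix='0' (no match yet)
Bit 3: prefix='00' -> emit 'h', reset
Bit 4: prefix='0' (no match yet)
Bit 5: prefix='01' -> emit 'b', reset
Bit 6: prefix='0' (no match yet)
Bit 7: prefix='01' -> emit 'b', reset
Bit 8: prefix='1' -> emit 'n', reset
Bit 9: prefix='0' (no match yet)
Bit 10: prefix='00' -> emit 'h', reset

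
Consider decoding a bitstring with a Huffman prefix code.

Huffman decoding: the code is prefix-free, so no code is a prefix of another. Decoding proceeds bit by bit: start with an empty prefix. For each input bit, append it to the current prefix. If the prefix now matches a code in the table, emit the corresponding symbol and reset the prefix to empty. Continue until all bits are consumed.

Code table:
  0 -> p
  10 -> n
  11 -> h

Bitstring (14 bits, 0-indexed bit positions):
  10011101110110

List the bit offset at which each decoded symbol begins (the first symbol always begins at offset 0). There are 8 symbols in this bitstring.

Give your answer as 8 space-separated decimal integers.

Bit 0: prefix='1' (no match yet)
Bit 1: prefix='10' -> emit 'n', reset
Bit 2: prefix='0' -> emit 'p', reset
Bit 3: prefix='1' (no match yet)
Bit 4: prefix='11' -> emit 'h', reset
Bit 5: prefix='1' (no match yet)
Bit 6: prefix='10' -> emit 'n', reset
Bit 7: prefix='1' (no match yet)
Bit 8: prefix='11' -> emit 'h', reset
Bit 9: prefix='1' (no match yet)
Bit 10: prefix='10' -> emit 'n', reset
Bit 11: prefix='1' (no match yet)
Bit 12: prefix='11' -> emit 'h', reset
Bit 13: prefix='0' -> emit 'p', reset

Answer: 0 2 3 5 7 9 11 13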